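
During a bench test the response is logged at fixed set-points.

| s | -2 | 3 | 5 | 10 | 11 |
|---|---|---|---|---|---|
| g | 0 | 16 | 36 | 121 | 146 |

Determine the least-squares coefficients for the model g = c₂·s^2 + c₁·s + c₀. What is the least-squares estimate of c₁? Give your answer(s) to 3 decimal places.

With design matrix A, AᵀA = [[25363, 2475, 259]; [2475, 259, 27]; [259, 27, 5]] and Aᵀg = [30810, 3044, 319]ᵀ.
Solving the 3×3 system (Gaussian elimination) gives c₂ = 243497/242176, c₁ = 511583/242176, c₀ = 587/1892.

c₁ = 2.112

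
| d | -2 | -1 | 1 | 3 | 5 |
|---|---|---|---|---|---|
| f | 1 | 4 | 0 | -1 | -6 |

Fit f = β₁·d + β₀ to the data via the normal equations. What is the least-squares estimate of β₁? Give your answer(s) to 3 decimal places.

The normal system XᵀX·[β₁, β₀]ᵀ = Xᵀf is [[40, 6]; [6, 5]]·[β₁, β₀]ᵀ = [-39, -2]ᵀ.
det = 40·5 − 6² = 164.
β₁ = ((-39)·5 − 6·(-2))/164 = -183/164; β₀ = (40·(-2) − 6·(-39))/164 = 77/82.

β₁ = -1.116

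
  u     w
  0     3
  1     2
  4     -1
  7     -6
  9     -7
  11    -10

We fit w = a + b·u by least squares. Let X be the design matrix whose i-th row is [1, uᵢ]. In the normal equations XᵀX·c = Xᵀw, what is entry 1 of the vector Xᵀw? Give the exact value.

Entry 1 ↔ basis 1, so (Xᵀw)_{1} = Σᵢ wᵢ = (1)·(3) + (1)·(2) + (1)·(-1) + (1)·(-6) + (1)·(-7) + (1)·(-10) = -19.

-19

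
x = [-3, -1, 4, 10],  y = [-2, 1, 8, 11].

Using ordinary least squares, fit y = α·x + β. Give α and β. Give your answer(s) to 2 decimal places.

Normal-equation sums: Σx·x = 126, Σx = 10, Σ1 = 4.
And Σx·y = 147, Σy = 18.
Normal equations: [[126, 10]; [10, 4]]·[α, β]ᵀ = [147, 18]ᵀ.
Determinant 126·4 − 10² = 404.
α = (147·4 − 10·18)/404 = 102/101; β = (126·18 − 10·147)/404 = 399/202.

α = 1.01, β = 1.98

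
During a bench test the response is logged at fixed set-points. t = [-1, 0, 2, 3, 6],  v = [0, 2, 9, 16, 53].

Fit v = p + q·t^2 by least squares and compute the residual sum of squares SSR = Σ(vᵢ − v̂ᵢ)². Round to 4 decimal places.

The normal equations are: 5·p + 50·q = 80;  50·p + 1394·q = 2088.
(Σ1 = 5, Σt^2 = 50, Σt^2·t^2 = 1394, Σv = 80, Σt^2·v = 2088.)
Δ = 5·1394 − 50² = 4470.
p = (80·1394 − 50·2088)/4470 = 712/447; q = (5·2088 − 50·80)/4470 = 644/447.
Residuals: -452/149, 182/447, 245/149, 644/447, -205/447; SSR = 6418/447.

SSR = 14.3579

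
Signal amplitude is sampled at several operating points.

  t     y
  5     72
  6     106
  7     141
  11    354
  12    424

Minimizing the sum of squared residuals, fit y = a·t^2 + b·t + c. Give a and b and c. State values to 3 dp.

From the data, Σt^2·t^2 = 39699, Σt^2·t = 3743, Σt^2 = 375, Σt·t = 375, Σt = 41, Σ1 = 5.
Right-hand side: Σt^2·y = 116415, Σt·y = 10965, Σy = 1097.
Normal equations: [[39699, 3743, 375]; [3743, 375, 41]; [375, 41, 5]]·[a, b, c]ᵀ = [116415, 10965, 1097]ᵀ.
Row-reducing yields a = 11174/3559, b = -11712/3559, c = 38833/3559.

a = 3.140, b = -3.291, c = 10.911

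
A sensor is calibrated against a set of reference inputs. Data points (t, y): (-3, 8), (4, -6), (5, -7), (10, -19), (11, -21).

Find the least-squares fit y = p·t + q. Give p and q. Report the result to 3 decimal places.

p = -2.085, q = 2.257

From the data, Σt·t = 271, Σt = 27, Σ1 = 5.
For Xᵀy: Σt·y = -504, Σy = -45.
Normal equations: [[271, 27]; [27, 5]]·[p, q]ᵀ = [-504, -45]ᵀ.
Eliminating q: 5·(row 1) − 27·(row 2) gives 626·p = 5·(-504) − 27·(-45) = -1305, so p = -1305/626.
Then q = ((-45) − 27·(-1305/626))/5 = 1413/626.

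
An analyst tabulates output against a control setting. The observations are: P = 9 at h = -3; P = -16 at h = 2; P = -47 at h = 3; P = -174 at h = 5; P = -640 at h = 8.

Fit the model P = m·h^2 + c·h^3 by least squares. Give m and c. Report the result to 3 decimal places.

m = -2.008, c = -0.999

Setting ∂/∂m … = 0 gives: 4899·m + 35925·c = -45716;  35925·m + 279291·c = -351070.
(Σh^2·h^2 = 4899, Σh^2·h^3 = 35925, Σh^3·h^3 = 279291, Σh^2·P = -45716, Σh^3·P = -351070.)
Determinant 4899·279291 − 35925² = 77640984.
m = ((-45716)·279291 − 35925·(-351070))/77640984 = -8659867/4313388; c = (4899·(-351070) − 35925·(-45716))/77640984 = -4308035/4313388.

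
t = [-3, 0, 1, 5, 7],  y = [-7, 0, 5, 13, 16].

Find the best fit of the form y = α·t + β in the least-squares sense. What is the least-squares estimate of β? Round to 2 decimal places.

Sums needed: Σt·t = 84, Σt = 10, Σ1 = 5.
For Xᵀy: Σt·y = 203, Σy = 27.
Normal equations: [[84, 10]; [10, 5]]·[α, β]ᵀ = [203, 27]ᵀ.
Eliminating β: 5·(row 1) − 10·(row 2) gives 320·α = 5·203 − 10·27 = 745, so α = 149/64.
Then β = (27 − 10·(149/64))/5 = 119/160.

β = 0.74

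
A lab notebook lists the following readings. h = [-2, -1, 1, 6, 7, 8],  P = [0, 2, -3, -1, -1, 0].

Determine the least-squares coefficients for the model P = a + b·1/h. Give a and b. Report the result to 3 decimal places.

a = -0.525, b = -2.310

AᵀA·[a, b]ᵀ = AᵀP reads: 6·a + (-11/168)·b = -3;  (-11/168)·a + (65305/28224)·b = -223/42.
(Σ1 = 6, Σ1/h = -11/168, Σ1/h·1/h = 65305/28224, ΣP = -3, Σ1/h·P = -223/42.)
det = 6·(65305/28224) − (-11/168)² = 391709/28224.
a = ((-3)·(65305/28224) − (-11/168)·(-223/42))/(391709/28224) = -205727/391709; b = (6·(-223/42) − (-11/168)·(-3))/(391709/28224) = -904680/391709.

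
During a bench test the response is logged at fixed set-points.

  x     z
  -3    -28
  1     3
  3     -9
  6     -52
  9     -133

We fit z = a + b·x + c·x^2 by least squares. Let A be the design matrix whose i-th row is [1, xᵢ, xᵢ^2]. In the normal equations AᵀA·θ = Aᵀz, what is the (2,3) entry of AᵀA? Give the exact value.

946

Row 2 ↔ basis x, column 3 ↔ basis x^2, so (AᵀA)_{2,3} = Σᵢ (x)·(x^2) = (-3)·(9) + (1)·(1) + (3)·(9) + (6)·(36) + (9)·(81) = 946.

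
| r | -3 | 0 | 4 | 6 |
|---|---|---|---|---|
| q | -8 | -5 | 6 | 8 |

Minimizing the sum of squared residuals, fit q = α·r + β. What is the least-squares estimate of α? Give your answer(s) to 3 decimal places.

α = 1.933

Forming MᵀM = [[61, 7]; [7, 4]] and Mᵀq = [96, 1]ᵀ gives MᵀM·[α, β]ᵀ = Mᵀq.
Determinant 61·4 − 7² = 195.
α = (96·4 − 7·1)/195 = 29/15; β = (61·1 − 7·96)/195 = -47/15.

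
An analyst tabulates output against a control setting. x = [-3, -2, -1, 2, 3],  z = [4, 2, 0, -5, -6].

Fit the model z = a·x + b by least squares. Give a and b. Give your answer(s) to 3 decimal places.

Sums needed: Σx·x = 27, Σx = -1, Σ1 = 5.
For Mᵀz: Σx·z = -44, Σz = -5.
MᵀM·[a, b]ᵀ = Mᵀz becomes [[27, -1]; [-1, 5]]·[a, b]ᵀ = [-44, -5]ᵀ.
det = 27·5 − (-1)² = 134.
a = ((-44)·5 − (-1)·(-5))/134 = -225/134; b = (27·(-5) − (-1)·(-44))/134 = -179/134.

a = -1.679, b = -1.336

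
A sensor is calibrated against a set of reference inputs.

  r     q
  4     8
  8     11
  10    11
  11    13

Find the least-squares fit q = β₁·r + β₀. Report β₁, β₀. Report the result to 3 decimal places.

Compute the Gram sums: Σr·r = 301, Σr = 33, Σ1 = 4.
For Aᵀq: Σr·q = 373, Σq = 43.
AᵀA·[β₁, β₀]ᵀ = Aᵀq becomes [[301, 33]; [33, 4]]·[β₁, β₀]ᵀ = [373, 43]ᵀ.
Eliminating β₀: 4·(row 1) − 33·(row 2) gives 115·β₁ = 4·373 − 33·43 = 73, so β₁ = 73/115.
Then β₀ = (43 − 33·(73/115))/4 = 634/115.

β₁ = 0.635, β₀ = 5.513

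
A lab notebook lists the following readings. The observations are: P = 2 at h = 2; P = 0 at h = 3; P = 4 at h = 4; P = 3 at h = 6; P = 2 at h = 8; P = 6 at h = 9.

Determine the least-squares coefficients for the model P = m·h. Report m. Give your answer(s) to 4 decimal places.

Sums needed: Σh·h = 210.
Moment sums: Σh·P = 108.
m = 108/210 = 0.514286.

m = 0.5143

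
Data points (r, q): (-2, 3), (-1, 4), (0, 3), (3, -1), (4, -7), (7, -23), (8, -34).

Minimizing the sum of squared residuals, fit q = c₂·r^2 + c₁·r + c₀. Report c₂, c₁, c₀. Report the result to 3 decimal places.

Sums needed: Σr^2·r^2 = 6851, Σr^2·r = 937, Σr^2 = 143, Σr·r = 143, Σr = 19, Σ1 = 7.
For Aᵀq: Σr^2·q = -3408, Σr·q = -474, Σq = -55.
AᵀA·[c₂, c₁, c₀]ᵀ = Aᵀq becomes [[6851, 937, 143]; [937, 143, 19]; [143, 19, 7]]·[c₂, c₁, c₀]ᵀ = [-3408, -474, -55]ᵀ.
Row-reducing yields c₂ = -35747/67718, c₁ = -25911/67718, c₀ = 2740/691.

c₂ = -0.528, c₁ = -0.383, c₀ = 3.965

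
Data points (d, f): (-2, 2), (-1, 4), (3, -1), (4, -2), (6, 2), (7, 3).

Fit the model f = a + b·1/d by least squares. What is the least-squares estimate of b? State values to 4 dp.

b = -3.0219

Sums needed: Σ1 = 6, Σ1/d = -17/28, Σ1/d·1/d = 10385/7056.
Right-hand side: Σf = 8, Σ1/d·f = -71/14.
Normal equations: [[6, -17/28]; [-17/28, 10385/7056]]·[a, b]ᵀ = [8, -71/14]ᵀ.
Eliminating b: (10385/7056)·(row 1) − (-17/28)·(row 2) gives (19903/2352)·a = (10385/7056)·8 − (-17/28)·(-71/14) = 30677/3528, so a = 61354/59709.
Then b = ((-71/14) − (-17/28)·(61354/59709))/(10385/7056) = -60144/19903.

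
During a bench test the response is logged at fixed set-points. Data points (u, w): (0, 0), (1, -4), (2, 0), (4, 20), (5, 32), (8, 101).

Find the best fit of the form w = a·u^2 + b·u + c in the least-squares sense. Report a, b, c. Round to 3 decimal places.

Sums needed: Σu^2·u^2 = 4994, Σu^2·u = 710, Σu^2 = 110, Σu·u = 110, Σu = 20, Σ1 = 6.
For Mᵀw: Σu^2·w = 7580, Σu·w = 1044, Σw = 149.
MᵀM·[a, b, c]ᵀ = Mᵀw becomes [[4994, 710, 110]; [710, 110, 20]; [110, 20, 6]]·[a, b, c]ᵀ = [7580, 1044, 149]ᵀ.
Inverting the 3×3 Gram matrix, [a, b, c]ᵀ = [6653/3342, -52501/16710, -663/557]ᵀ.

a = 1.991, b = -3.142, c = -1.190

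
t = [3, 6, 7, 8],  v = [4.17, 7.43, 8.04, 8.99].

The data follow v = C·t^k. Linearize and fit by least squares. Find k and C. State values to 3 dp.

k = 0.784, C = 1.773

With ln vᵢ as the transformed response and ln tᵢ as the regressor:
Over the data: Σln t = 6.9157, Σ(ln t)² = 12.5280, Σln v = 7.7140, Σln t·ln v = 13.7849.
Normal system: [[12.5280, 6.9157]; [6.9157, 4]]·[k, ln C]ᵀ = [13.7849, 7.7140]ᵀ.
Slope k = (n·Σln t·ln v − Σln t·Σln v)/(n·Σ(ln t)² − (Σln t)²) = (4·13.7849 − 6.9157·7.7140)/2.2847 = 0.78433; ln C = (Σln v − k·Σln t)/n = 0.57244, so C = exp(0.57244) = 1.77258.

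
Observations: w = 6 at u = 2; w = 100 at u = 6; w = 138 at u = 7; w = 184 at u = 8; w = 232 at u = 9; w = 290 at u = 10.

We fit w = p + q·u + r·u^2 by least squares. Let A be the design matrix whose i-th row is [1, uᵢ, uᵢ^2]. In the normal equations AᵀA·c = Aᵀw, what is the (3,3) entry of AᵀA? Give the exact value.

Row 3 ↔ basis u^2, column 3 ↔ basis u^2, so (AᵀA)_{3,3} = Σᵢ (u^2)·(u^2) = (4)·(4) + (36)·(36) + (49)·(49) + (64)·(64) + (81)·(81) + (100)·(100) = 24370.

24370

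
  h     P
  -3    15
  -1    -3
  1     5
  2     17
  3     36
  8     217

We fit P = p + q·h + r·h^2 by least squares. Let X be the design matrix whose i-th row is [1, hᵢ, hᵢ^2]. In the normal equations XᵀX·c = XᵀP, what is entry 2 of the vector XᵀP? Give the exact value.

1841

Entry 2 ↔ basis h, so (XᵀP)_{2} = Σᵢ (h)·Pᵢ = (-3)·(15) + (-1)·(-3) + (1)·(5) + (2)·(17) + (3)·(36) + (8)·(217) = 1841.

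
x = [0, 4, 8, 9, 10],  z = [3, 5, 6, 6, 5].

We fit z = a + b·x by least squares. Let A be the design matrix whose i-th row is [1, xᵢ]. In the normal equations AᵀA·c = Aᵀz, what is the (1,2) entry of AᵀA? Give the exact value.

31

Row 1 ↔ basis 1, column 2 ↔ basis x, so (AᵀA)_{1,2} = Σᵢ x = (1)·(0) + (1)·(4) + (1)·(8) + (1)·(9) + (1)·(10) = 31.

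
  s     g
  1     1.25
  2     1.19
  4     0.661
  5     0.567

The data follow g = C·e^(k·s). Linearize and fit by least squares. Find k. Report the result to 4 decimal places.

Linearized form: ln g = k·s + ln C. From the 4 transformed points,
Σs = 12.0000, Σ(s)² = 46.0000, Σln g = -0.5843, Σs·ln g = -3.9219.
Normal system: [[46.0000, 12.0000]; [12.0000, 4]]·[k, ln C]ᵀ = [-3.9219, -0.5843]ᵀ.
Solving (det = 40.0000): k = -0.21690, ln C = 0.50464.

k = -0.2169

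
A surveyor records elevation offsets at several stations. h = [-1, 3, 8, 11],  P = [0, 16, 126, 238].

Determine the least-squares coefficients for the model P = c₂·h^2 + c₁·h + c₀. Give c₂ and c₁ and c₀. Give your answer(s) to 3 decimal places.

AᵀA·[c₂, c₁, c₀]ᵀ = AᵀP reads: 18819·c₂ + 1869·c₁ + 195·c₀ = 37006;  1869·c₂ + 195·c₁ + 21·c₀ = 3674;  195·c₂ + 21·c₁ + 4·c₀ = 380.
(Σh^2·h^2 = 18819, Σh^2·h = 1869, Σh^2 = 195, Σh·h = 195, Σh = 21, Σ1 = 4, Σh^2·P = 37006, Σh·P = 3674, ΣP = 380.)
Inverting the 3×3 Gram matrix, [c₂, c₁, c₀]ᵀ = [24515/12468, 2507/12468, -1984/1039]ᵀ.

c₂ = 1.966, c₁ = 0.201, c₀ = -1.910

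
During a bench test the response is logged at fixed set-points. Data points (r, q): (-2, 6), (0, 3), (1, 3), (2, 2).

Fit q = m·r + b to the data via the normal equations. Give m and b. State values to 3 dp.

Setting ∂/∂m … = 0 gives: 9·m + 1·b = -5;  1·m + 4·b = 14.
det = 9·4 − 1² = 35.
m = ((-5)·4 − 1·14)/35 = -34/35; b = (9·14 − 1·(-5))/35 = 131/35.

m = -0.971, b = 3.743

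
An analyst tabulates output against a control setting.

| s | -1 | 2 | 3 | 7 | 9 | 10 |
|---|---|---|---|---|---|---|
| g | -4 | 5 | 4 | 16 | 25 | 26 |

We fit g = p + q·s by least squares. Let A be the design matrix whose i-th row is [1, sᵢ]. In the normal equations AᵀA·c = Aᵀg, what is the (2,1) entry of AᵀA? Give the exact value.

Row 2 ↔ basis s, column 1 ↔ basis 1, so (AᵀA)_{2,1} = Σᵢ s = (-1)·(1) + (2)·(1) + (3)·(1) + (7)·(1) + (9)·(1) + (10)·(1) = 30.

30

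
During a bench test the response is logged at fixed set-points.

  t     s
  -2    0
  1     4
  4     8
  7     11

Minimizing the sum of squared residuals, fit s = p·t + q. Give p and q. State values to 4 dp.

p = 1.2333, q = 2.6667

Sums needed: Σt·t = 70, Σt = 10, Σ1 = 4.
For Aᵀs: Σt·s = 113, Σs = 23.
AᵀA·[p, q]ᵀ = Aᵀs becomes [[70, 10]; [10, 4]]·[p, q]ᵀ = [113, 23]ᵀ.
Eliminating q: 4·(row 1) − 10·(row 2) gives 180·p = 4·113 − 10·23 = 222, so p = 37/30.
Then q = (23 − 10·(37/30))/4 = 8/3.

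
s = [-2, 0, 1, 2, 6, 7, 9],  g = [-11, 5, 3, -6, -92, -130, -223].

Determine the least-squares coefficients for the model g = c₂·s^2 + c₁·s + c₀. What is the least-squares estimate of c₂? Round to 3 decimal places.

Setting ∂/∂c₂ … = 0 gives: 10291·c₂ + 1289·c₁ + 175·c₀ = -27810;  1289·c₂ + 175·c₁ + 23·c₀ = -3456;  175·c₂ + 23·c₁ + 7·c₀ = -454.
(Σs^2·s^2 = 10291, Σs^2·s = 1289, Σs^2 = 175, Σs·s = 175, Σs = 23, Σ1 = 7, Σs^2·g = -27810, Σs·g = -3456, Σg = -454.)
Inverting the 3×3 Gram matrix, [c₂, c₁, c₀]ᵀ = [-136555/45747, 4520/2691, 194381/45747]ᵀ.

c₂ = -2.985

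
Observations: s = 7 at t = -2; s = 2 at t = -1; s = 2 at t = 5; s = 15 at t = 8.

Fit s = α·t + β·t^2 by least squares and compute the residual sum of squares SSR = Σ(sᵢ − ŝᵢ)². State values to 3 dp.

SSR = 0.873

Setting ∂/∂α … = 0 gives: 94·α + 628·β = 114;  628·α + 4738·β = 1040.
(Σt·t = 94, Σt·t^2 = 628, Σt^2·t^2 = 4738, Σt·s = 114, Σt^2·s = 1040.)
Eliminating β: 4738·(row 1) − 628·(row 2) gives 50988·α = 4738·114 − 628·1040 = -112988, so α = -28247/12747.
Then β = (1040 − 628·(-28247/12747))/4738 = 6542/12747.
Residuals: 2189/4249, -9295/12747, 3179/12747, -1507/12747; SSR = 11132/12747.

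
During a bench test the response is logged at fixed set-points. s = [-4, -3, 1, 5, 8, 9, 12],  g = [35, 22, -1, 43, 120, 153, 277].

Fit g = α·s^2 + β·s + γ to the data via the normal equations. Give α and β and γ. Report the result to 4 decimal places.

α = 2.0344, β = -1.1907, γ = -1.3344

Sums needed: Σs^2·s^2 = 32356, Σs^2·s = 3004, Σs^2 = 340, Σs·s = 340, Σs = 28, Σ1 = 7.
And Σs^2·g = 61793, Σs·g = 5669, Σg = 649.
Normal equations: [[32356, 3004, 340]; [3004, 340, 28]; [340, 28, 7]]·[α, β, γ]ᵀ = [61793, 5669, 649]ᵀ.
Inverting the 3×3 Gram matrix, [α, β, γ]ᵀ = [539461/265176, -315737/265176, -44230/33147]ᵀ.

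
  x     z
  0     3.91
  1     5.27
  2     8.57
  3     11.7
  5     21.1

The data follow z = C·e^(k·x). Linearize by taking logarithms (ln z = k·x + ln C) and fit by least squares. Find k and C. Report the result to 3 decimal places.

With ln zᵢ as the transformed response and xᵢ as the regressor:
XᵀX = [[39.0000, 11.0000]; [11.0000, 5]], rhs = [28.5837, 10.6827]ᵀ  (here Σx = 11.0000, Σ(x)² = 39.0000, Σln z = 10.6827, Σx·ln z = 28.5837).
Solving (det = 74.0000): k = 0.34336, ln C = 1.38114, so C = exp(1.38114) = 3.97944.

k = 0.343, C = 3.979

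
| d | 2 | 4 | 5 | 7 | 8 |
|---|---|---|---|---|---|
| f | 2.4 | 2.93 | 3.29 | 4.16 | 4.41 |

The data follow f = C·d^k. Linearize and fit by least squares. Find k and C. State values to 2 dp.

Taking logs, ln f = k·ln d + ln C, so regress ln f on ln d.
Σln d = 7.7142, Σ(ln d)² = 13.1032, Σln f = 6.0507, Σln d·ln f = 9.8733.
Normal system: [[13.1032, 7.7142]; [7.7142, 5]]·[k, ln C]ᵀ = [9.8733, 6.0507]ᵀ.
Slope k = (n·Σln d·ln f − Σln d·Σln f)/(n·Σ(ln d)² − (Σln d)²) = (5·9.8733 − 7.7142·6.0507)/6.0066 = 0.44779; ln C = (Σln f − k·Σln d)/n = 0.51928, so C = exp(0.51928) = 1.68082.

k = 0.45, C = 1.68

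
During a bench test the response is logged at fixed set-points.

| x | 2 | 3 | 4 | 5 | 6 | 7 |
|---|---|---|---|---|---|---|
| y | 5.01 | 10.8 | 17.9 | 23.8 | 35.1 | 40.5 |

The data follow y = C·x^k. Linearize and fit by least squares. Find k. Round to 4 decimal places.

k = 1.6814

With ln yᵢ as the transformed response and ln xᵢ as the regressor:
AᵀA = [[13.1965, 8.5252]; [8.5252, 6]], rhs = [26.4096, 17.3050]ᵀ  (here Σln x = 8.5252, Σ(ln x)² = 13.1965, Σln y = 17.3050, Σln x·ln y = 26.4096).
Slope k = (n·Σln x·ln y − Σln x·Σln y)/(n·Σ(ln x)² − (Σln x)²) = (6·26.4096 − 8.5252·17.3050)/6.5005 = 1.68141; ln C = (Σln y − k·Σln x)/n = 0.49512.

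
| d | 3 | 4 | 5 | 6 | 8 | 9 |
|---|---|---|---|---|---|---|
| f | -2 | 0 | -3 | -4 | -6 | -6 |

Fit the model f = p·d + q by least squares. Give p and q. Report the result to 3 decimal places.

Forming XᵀX = [[231, 35]; [35, 6]] and Xᵀf = [-147, -21]ᵀ gives XᵀX·[p, q]ᵀ = Xᵀf.
Eliminating q: 6·(row 1) − 35·(row 2) gives 161·p = 6·(-147) − 35·(-21) = -147, so p = -21/23.
Then q = ((-21) − 35·(-21/23))/6 = 42/23.

p = -0.913, q = 1.826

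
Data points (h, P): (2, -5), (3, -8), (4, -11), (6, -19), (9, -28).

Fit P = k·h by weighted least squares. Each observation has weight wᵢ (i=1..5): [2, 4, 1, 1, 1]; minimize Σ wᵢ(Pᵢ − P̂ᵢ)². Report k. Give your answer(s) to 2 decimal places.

Compute the Gram sums: Σwᵢ·h·h = 177.
Moment sums: Σwᵢ·h·P = -526.
k = (-526)/177 = -2.97175.

k = -2.97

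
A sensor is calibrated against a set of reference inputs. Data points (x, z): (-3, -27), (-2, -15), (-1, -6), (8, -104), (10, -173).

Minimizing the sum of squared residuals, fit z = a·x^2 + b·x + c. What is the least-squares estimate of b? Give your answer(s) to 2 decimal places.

b = 3.21

Normal-equation sums: Σx^2·x^2 = 14194, Σx^2·x = 1476, Σx^2 = 178, Σx·x = 178, Σx = 12, Σ1 = 5.
Right-hand side: Σx^2·z = -24265, Σx·z = -2445, Σz = -325.
So MᵀM·[a, b, c]ᵀ = Mᵀz: [[14194, 1476, 178]; [1476, 178, 12]; [178, 12, 5]]·[a, b, c]ᵀ = [-24265, -2445, -325]ᵀ.
Row-reducing yields a = -369605/180782, b = 580695/180782, c = 960/12913.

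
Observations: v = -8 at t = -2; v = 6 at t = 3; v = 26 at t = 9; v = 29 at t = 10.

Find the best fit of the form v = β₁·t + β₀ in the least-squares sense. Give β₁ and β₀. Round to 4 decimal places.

The normal system XᵀX·[β₁, β₀]ᵀ = Xᵀv is [[194, 20]; [20, 4]]·[β₁, β₀]ᵀ = [558, 53]ᵀ.
Eliminating β₀: 4·(row 1) − 20·(row 2) gives 376·β₁ = 4·558 − 20·53 = 1172, so β₁ = 293/94.
Then β₀ = (53 − 20·(293/94))/4 = -439/188.

β₁ = 3.1170, β₀ = -2.3351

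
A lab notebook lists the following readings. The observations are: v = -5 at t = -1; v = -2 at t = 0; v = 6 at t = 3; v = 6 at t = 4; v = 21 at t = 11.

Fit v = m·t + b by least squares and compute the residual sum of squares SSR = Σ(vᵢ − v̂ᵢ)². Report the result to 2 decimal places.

SSR = 3.79

With design matrix M, MᵀM = [[147, 17]; [17, 5]] and Mᵀv = [278, 26]ᵀ.
Eliminating b: 5·(row 1) − 17·(row 2) gives 446·m = 5·278 − 17·26 = 948, so m = 474/223.
Then b = (26 − 17·(474/223))/5 = -452/223.
Residuals: -189/223, 6/223, 368/223, -106/223, -79/223; SSR = 846/223.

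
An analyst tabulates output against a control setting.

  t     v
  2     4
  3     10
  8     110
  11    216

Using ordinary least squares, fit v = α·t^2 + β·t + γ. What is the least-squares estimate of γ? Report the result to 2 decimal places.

γ = -0.50

Normal-equation sums: Σt^2·t^2 = 18834, Σt^2·t = 1878, Σt^2 = 198, Σt·t = 198, Σt = 24, Σ1 = 4.
Moment sums: Σt^2·v = 33282, Σt·v = 3294, Σv = 340.
MᵀM·[α, β, γ]ᵀ = Mᵀv becomes [[18834, 1878, 198]; [1878, 198, 24]; [198, 24, 4]]·[α, β, γ]ᵀ = [33282, 3294, 340]ᵀ.
Inverting the 3×3 Gram matrix, [α, β, γ]ᵀ = [1286/649, -1361/649, -326/649]ᵀ.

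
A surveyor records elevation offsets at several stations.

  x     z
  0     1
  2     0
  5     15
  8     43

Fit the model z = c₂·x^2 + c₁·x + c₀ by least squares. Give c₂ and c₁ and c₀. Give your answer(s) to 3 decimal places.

Entries of AᵀA: Σx^2·x^2 = 4737, Σx^2·x = 645, Σx^2 = 93, Σx·x = 93, Σx = 15, Σ1 = 4.
Moment sums: Σx^2·z = 3127, Σx·z = 419, Σz = 59.
Normal equations: [[4737, 645, 93]; [645, 93, 15]; [93, 15, 4]]·[c₂, c₁, c₀]ᵀ = [3127, 419, 59]ᵀ.
Inverting the 3×3 Gram matrix, [c₂, c₁, c₀]ᵀ = [329/381, -602/381, 76/127]ᵀ.

c₂ = 0.864, c₁ = -1.580, c₀ = 0.598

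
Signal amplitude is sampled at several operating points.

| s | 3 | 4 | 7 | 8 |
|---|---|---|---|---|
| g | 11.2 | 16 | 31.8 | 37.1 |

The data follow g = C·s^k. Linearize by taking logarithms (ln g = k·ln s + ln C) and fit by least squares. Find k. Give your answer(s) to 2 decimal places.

k = 1.22

Taking logs, ln g = k·ln s + ln C, so regress ln g on ln s.
XᵀX = [[11.2394, 6.5103]; [6.5103, 4]], rhs = [20.7439, 12.2616]ᵀ  (here Σln s = 6.5103, Σ(ln s)² = 11.2394, Σln g = 12.2616, Σln s·ln g = 20.7439).
Slope k = (n·Σln s·ln g − Σln s·Σln g)/(n·Σ(ln s)² − (Σln s)²) = (4·20.7439 − 6.5103·12.2616)/2.5742 = 1.22350; ln C = (Σln g − k·Σln s)/n = 1.07407.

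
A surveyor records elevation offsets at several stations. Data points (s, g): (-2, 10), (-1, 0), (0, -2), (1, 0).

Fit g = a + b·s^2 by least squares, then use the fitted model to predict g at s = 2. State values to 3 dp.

From the data, Σ1 = 4, Σs^2 = 6, Σs^2·s^2 = 18.
Moment sums: Σg = 8, Σs^2·g = 40.
Determinant 4·18 − 6² = 36.
a = (8·18 − 6·40)/36 = -8/3; b = (4·40 − 6·8)/36 = 28/9.
At s = 2: ĝ = (-8/3)·(1) + (28/9)·(4) = 88/9.

ĝ = 9.778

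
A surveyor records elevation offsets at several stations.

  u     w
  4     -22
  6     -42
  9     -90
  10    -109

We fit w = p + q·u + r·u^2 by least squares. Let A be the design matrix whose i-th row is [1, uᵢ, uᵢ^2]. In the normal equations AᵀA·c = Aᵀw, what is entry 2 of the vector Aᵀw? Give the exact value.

-2240

Entry 2 ↔ basis u, so (Aᵀw)_{2} = Σᵢ (u)·wᵢ = (4)·(-22) + (6)·(-42) + (9)·(-90) + (10)·(-109) = -2240.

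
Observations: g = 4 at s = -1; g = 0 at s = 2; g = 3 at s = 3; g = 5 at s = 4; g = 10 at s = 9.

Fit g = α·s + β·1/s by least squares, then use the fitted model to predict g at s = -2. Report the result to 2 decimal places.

Setting ∂/∂α … = 0 gives: 111·α + 5·β = 115;  5·α + (1861/1296)·β = -23/36.
Δ = 111·(1861/1296) − 5² = 58057/432.
α = (115·(1861/1296) − 5·(-23/36))/(58057/432) = 218155/174171; β = (111·(-23/36) − 5·115)/(58057/432) = -279036/58057.
At s = -2: ĝ = (218155/174171)·(-2) + (-279036/58057)·(-1/2) = -17756/174171.

ĝ = -0.10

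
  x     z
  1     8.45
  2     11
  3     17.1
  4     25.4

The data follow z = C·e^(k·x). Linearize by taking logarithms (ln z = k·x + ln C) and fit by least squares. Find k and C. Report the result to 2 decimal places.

k = 0.37, C = 5.56

Let Y = ln z. Fitting Y = k·x + ln C by least squares:
XᵀX = [[30.0000, 10.0000]; [10.0000, 4]], rhs = [28.3862, 10.6059]ᵀ  (here Σx = 10.0000, Σ(x)² = 30.0000, Σln z = 10.6059, Σx·ln z = 28.3862).
Slope k = (n·Σx·ln z − Σx·Σln z)/(n·Σ(x)² − (Σx)²) = (4·28.3862 − 10.0000·10.6059)/20.0000 = 0.37429; ln C = (Σln z − k·Σx)/n = 1.71574, so C = exp(1.71574) = 5.56079.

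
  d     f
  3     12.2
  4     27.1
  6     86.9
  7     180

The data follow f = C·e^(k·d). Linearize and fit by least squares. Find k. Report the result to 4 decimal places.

Taking logs, ln f = k·d + ln C, so regress ln f on d.
Sums: Σd = 20.0000, Σ(d)² = 110.0000, Σln f = 15.4587, Σd·ln f = 83.8417.
Normal system: [[110.0000, 20.0000]; [20.0000, 4]]·[k, ln C]ᵀ = [83.8417, 15.4587]ᵀ.
Δ = 110.0000·4 − (20.0000)² = 40.0000; k = (83.8417·4 − 20.0000·15.4587)/40.0000 = 0.65483, ln C = (110.0000·15.4587 − 20.0000·83.8417)/40.0000 = 0.59054.

k = 0.6548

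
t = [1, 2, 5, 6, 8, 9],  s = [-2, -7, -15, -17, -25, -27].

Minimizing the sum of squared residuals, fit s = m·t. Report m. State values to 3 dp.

m = -3.014

Sums needed: Σt·t = 211.
Right-hand side: Σt·s = -636.
m = (-636)/211 = -3.01422.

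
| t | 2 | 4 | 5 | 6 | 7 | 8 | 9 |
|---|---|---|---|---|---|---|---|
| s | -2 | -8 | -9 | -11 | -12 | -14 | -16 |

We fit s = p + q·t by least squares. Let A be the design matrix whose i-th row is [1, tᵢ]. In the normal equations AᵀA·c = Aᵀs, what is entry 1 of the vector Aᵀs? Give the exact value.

Entry 1 ↔ basis 1, so (Aᵀs)_{1} = Σᵢ sᵢ = (1)·(-2) + (1)·(-8) + (1)·(-9) + (1)·(-11) + (1)·(-12) + (1)·(-14) + (1)·(-16) = -72.

-72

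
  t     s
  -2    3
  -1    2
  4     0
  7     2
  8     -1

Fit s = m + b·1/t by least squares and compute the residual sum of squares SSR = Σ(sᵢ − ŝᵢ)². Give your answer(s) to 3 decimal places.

Sums needed: Σ1 = 5, Σ1/t = -55/56, Σ1/t·1/t = 4229/3136.
Right-hand side: Σs = 6, Σ1/t·s = -187/56.
So AᵀA·[m, b]ᵀ = Aᵀs: [[5, -55/56]; [-55/56, 4229/3136]]·[m, b]ᵀ = [6, -187/56]ᵀ.
Eliminating b: (4229/3136)·(row 1) − (-55/56)·(row 2) gives (2265/392)·m = (4229/3136)·6 − (-55/56)·(-187/56) = 15089/3136, so m = 15089/18120.
Then b = ((-187/56) − (-55/56)·(15089/18120))/(4229/3136) = -847/453.
Residuals: 22331/18120, -4243/6040, -6619/18120, 25991/18120, -4829/3020; SSR = 122491/18120.

SSR = 6.760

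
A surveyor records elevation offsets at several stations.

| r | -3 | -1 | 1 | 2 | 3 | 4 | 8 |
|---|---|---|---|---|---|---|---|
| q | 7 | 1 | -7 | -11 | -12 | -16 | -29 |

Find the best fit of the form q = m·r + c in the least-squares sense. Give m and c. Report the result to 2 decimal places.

Forming MᵀM = [[104, 14]; [14, 7]] and Mᵀq = [-383, -67]ᵀ gives MᵀM·[m, c]ᵀ = Mᵀq.
Eliminating c: 7·(row 1) − 14·(row 2) gives 532·m = 7·(-383) − 14·(-67) = -1743, so m = -249/76.
Then c = ((-67) − 14·(-249/76))/7 = -803/266.

m = -3.28, c = -3.02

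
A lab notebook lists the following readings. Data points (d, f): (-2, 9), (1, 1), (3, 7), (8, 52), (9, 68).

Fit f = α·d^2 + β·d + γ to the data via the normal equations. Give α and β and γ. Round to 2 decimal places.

α = 0.97, β = -1.48, γ = 2.05

Sums needed: Σd^2·d^2 = 10755, Σd^2·d = 1261, Σd^2 = 159, Σd·d = 159, Σd = 19, Σ1 = 5.
Right-hand side: Σd^2·f = 8936, Σd·f = 1032, Σf = 137.
Inverting the 3×3 Gram matrix, [α, β, γ]ᵀ = [154011/158174, -233459/158174, 161781/79087]ᵀ.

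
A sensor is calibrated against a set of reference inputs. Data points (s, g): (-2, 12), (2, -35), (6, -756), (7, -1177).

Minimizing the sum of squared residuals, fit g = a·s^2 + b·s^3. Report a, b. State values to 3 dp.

a = -2.906, b = -3.016

With design matrix X, XᵀX = [[3729, 24583]; [24583, 164433]] and Xᵀg = [-84981, -567383]ᵀ.
Determinant 3729·164433 − 24583² = 8846768.
a = ((-84981)·164433 − 24583·(-567383))/8846768 = -6426121/2211692; b = (3729·(-567383) − 24583·(-84981))/8846768 = -6670821/2211692.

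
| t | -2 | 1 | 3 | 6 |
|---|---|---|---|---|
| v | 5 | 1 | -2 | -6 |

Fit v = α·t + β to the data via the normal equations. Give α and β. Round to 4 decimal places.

Compute the Gram sums: Σt·t = 50, Σt = 8, Σ1 = 4.
And Σt·v = -51, Σv = -2.
Normal equations: [[50, 8]; [8, 4]]·[α, β]ᵀ = [-51, -2]ᵀ.
det = 50·4 − 8² = 136.
α = ((-51)·4 − 8·(-2))/136 = -47/34; β = (50·(-2) − 8·(-51))/136 = 77/34.

α = -1.3824, β = 2.2647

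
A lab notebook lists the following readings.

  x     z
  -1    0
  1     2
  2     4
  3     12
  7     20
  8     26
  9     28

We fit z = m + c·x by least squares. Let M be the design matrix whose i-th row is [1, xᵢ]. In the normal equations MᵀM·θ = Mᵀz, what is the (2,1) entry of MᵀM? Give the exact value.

Row 2 ↔ basis x, column 1 ↔ basis 1, so (MᵀM)_{2,1} = Σᵢ x = (-1)·(1) + (1)·(1) + (2)·(1) + (3)·(1) + (7)·(1) + (8)·(1) + (9)·(1) = 29.

29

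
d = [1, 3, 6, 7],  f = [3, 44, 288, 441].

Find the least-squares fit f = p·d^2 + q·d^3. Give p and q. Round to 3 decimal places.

The normal equations are: 3779·p + 24827·q = 32376;  24827·p + 165035·q = 214662.
det = 3779·165035 − 24827² = 7287336.
p = (32376·165035 − 24827·214662)/7287336 = 40233/21308; q = (3779·214662 − 24827·32376)/7287336 = 21663/21308.

p = 1.888, q = 1.017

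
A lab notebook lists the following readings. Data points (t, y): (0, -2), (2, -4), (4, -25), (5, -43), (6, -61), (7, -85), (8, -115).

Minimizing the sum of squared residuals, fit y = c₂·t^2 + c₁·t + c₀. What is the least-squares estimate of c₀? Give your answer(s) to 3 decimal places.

c₀ = -1.597

From the data, Σt^2·t^2 = 8690, Σt^2·t = 1268, Σt^2 = 194, Σt·t = 194, Σt = 32, Σ1 = 7.
Right-hand side: Σt^2·y = -15212, Σt·y = -2204, Σy = -335.
Normal equations: [[8690, 1268, 194]; [1268, 194, 32]; [194, 32, 7]]·[c₂, c₁, c₀]ᵀ = [-15212, -2204, -335]ᵀ.
Inverting the 3×3 Gram matrix, [c₂, c₁, c₀]ᵀ = [-15453/7483, 17960/7483, -1707/1069]ᵀ.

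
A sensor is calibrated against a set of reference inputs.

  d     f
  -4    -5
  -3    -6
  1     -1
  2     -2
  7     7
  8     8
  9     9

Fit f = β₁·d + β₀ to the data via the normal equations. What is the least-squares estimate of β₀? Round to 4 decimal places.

From the data, Σd·d = 224, Σd = 20, Σ1 = 7.
For Aᵀf: Σd·f = 227, Σf = 10.
Δ = 224·7 − 20² = 1168.
β₁ = (227·7 − 20·10)/1168 = 1389/1168; β₀ = (224·10 − 20·227)/1168 = -575/292.

β₀ = -1.9692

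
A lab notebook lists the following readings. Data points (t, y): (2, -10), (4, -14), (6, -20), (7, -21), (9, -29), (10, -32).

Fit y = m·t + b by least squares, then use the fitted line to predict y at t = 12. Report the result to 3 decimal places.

Forming MᵀM = [[286, 38]; [38, 6]] and Mᵀy = [-924, -126]ᵀ gives MᵀM·[m, b]ᵀ = Mᵀy.
Δ = 286·6 − 38² = 272.
m = ((-924)·6 − 38·(-126))/272 = -189/68; b = (286·(-126) − 38·(-924))/272 = -231/68.
At t = 12: ŷ = (-189/68)·(12) + (-231/68)·(1) = -147/4.

ŷ = -36.750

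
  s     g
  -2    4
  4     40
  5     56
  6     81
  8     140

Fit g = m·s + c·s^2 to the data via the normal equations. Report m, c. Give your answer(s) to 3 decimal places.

m = 1.784, c = 1.957

The normal system AᵀA·[m, c]ᵀ = Aᵀg is [[145, 909]; [909, 6289]]·[m, c]ᵀ = [2038, 13932]ᵀ.
Eliminating c: 6289·(row 1) − 909·(row 2) gives 85624·m = 6289·2038 − 909·13932 = 152794, so m = 76397/42812.
Then c = (13932 − 909·(76397/42812))/6289 = 83799/42812.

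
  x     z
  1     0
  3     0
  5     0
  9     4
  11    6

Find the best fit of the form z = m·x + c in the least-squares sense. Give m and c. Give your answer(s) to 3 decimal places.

m = 0.640, c = -1.709

From the data, Σx·x = 237, Σx = 29, Σ1 = 5.
Right-hand side: Σx·z = 102, Σz = 10.
Determinant 237·5 − 29² = 344.
m = (102·5 − 29·10)/344 = 55/86; c = (237·10 − 29·102)/344 = -147/86.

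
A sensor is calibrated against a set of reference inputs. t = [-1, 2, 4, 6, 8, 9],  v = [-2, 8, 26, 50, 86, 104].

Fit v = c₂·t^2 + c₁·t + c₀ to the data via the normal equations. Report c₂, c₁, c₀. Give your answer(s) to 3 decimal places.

c₂ = 1.034, c₁ = 2.401, c₀ = -0.692

Compute the Gram sums: Σt^2·t^2 = 12226, Σt^2·t = 1528, Σt^2 = 202, Σt·t = 202, Σt = 28, Σ1 = 6.
Moment sums: Σt^2·v = 16174, Σt·v = 2046, Σv = 272.
AᵀA·[c₂, c₁, c₀]ᵀ = Aᵀv becomes [[12226, 1528, 202]; [1528, 202, 28]; [202, 28, 6]]·[c₂, c₁, c₀]ᵀ = [16174, 2046, 272]ᵀ.
Solving the 3×3 system (Gaussian elimination) gives c₂ = 34435/33294, c₁ = 39970/16647, c₀ = -7679/11098.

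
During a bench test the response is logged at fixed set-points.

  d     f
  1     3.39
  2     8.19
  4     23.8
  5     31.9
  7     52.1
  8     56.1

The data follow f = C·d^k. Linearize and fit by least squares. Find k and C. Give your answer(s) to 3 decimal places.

k = 1.391, C = 3.323

Taking logs, ln f = k·ln d + ln C, so regress ln f on ln d.
Σln d = 7.7142, Σ(ln d)² = 13.1032, Σln f = 17.9363, Σln d·ln f = 27.4913.
Equations: 13.1032·k + 7.7142·ln C = 27.4913;  7.7142·k + 6·ln C = 17.9363.
Δ = 13.1032·6 − (7.7142)² = 19.1098; k = (27.4913·6 − 7.7142·17.9363)/19.1098 = 1.39105, ln C = (13.1032·17.9363 − 7.7142·27.4913)/19.1098 = 1.20091, so C = exp(1.20091) = 3.32314.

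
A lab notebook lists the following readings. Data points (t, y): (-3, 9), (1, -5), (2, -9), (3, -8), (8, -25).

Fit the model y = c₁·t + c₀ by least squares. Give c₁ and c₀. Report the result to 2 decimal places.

c₁ = -3.03, c₀ = -0.93

Forming XᵀX = [[87, 11]; [11, 5]] and Xᵀy = [-274, -38]ᵀ gives XᵀX·[c₁, c₀]ᵀ = Xᵀy.
Determinant 87·5 − 11² = 314.
c₁ = ((-274)·5 − 11·(-38))/314 = -476/157; c₀ = (87·(-38) − 11·(-274))/314 = -146/157.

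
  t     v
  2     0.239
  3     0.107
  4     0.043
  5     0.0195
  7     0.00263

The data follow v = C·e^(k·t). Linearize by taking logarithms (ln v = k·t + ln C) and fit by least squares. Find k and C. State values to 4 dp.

Linearized form: ln v = k·t + ln C. From the 5 transformed points,
Σt = 21.0000, Σ(t)² = 103.0000, Σln v = -16.6909, Σt·ln v = -83.4257.
Equations: 103.0000·k + 21.0000·ln C = -83.4257;  21.0000·k + 5·ln C = -16.6909.
Δ = 103.0000·5 − (21.0000)² = 74.0000; k = (-83.4257·5 − 21.0000·-16.6909)/74.0000 = -0.90027, ln C = (103.0000·-16.6909 − 21.0000·-83.4257)/74.0000 = 0.44295, so C = exp(0.44295) = 1.55729.

k = -0.9003, C = 1.5573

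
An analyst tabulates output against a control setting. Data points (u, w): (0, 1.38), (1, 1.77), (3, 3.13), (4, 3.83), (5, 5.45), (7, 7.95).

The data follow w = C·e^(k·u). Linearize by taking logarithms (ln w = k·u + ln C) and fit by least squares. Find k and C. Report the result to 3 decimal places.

k = 0.256, C = 1.401

With ln wᵢ as the transformed response and uᵢ as the regressor:
Over the data: Σu = 20.0000, Σ(u)² = 100.0000, Σln w = 7.1457, Σu·ln w = 32.3558.
Normal system: [[100.0000, 20.0000]; [20.0000, 6]]·[k, ln C]ᵀ = [32.3558, 7.1457]ᵀ.
Solving (det = 200.0000): k = 0.25610, ln C = 0.33729, so C = exp(0.33729) = 1.40115.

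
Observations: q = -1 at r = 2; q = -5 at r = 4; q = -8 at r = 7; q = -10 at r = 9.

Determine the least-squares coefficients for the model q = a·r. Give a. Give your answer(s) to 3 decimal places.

Setting ∂/∂a … = 0 gives: 150·a = -168.
a = (-168)/150 = -1.12.

a = -1.120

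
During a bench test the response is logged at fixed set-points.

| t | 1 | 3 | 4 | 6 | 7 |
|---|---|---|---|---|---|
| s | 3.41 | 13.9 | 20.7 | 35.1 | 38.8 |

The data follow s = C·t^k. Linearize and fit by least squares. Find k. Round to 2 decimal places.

k = 1.27

With ln sᵢ as the transformed response and ln tᵢ as the regressor:
Sums: Σln t = 6.2226, Σ(ln t)² = 10.1257, Σln s = 14.1054, Σln t·ln s = 20.5865.
Normal system: [[10.1257, 6.2226]; [6.2226, 5]]·[k, ln C]ᵀ = [20.5865, 14.1054]ᵀ.
Δ = 10.1257·5 − (6.2226)² = 11.9082; k = (20.5865·5 − 6.2226·14.1054)/11.9082 = 1.27314, ln C = (10.1257·14.1054 − 6.2226·20.5865)/11.9082 = 1.23663.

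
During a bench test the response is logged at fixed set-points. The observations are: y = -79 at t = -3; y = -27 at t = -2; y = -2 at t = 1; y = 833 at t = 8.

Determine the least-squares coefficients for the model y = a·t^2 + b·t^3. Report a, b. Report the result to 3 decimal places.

AᵀA·[a, b]ᵀ = Aᵀy reads: 4194·a + 32494·b = 52491;  32494·a + 262938·b = 428843.
(Σt^2·t^2 = 4194, Σt^2·t^3 = 32494, Σt^3·t^3 = 262938, Σt^2·y = 52491, Σt^3·y = 428843.)
Δ = 4194·262938 − 32494² = 46901936.
a = (52491·262938 − 32494·428843)/46901936 = -33236471/11725484; b = (4194·428843 − 32494·52491)/46901936 = 23231247/11725484.

a = -2.835, b = 1.981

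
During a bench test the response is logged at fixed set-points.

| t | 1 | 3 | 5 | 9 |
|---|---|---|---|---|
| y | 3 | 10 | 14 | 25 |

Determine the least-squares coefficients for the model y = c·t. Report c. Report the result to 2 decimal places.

The normal system XᵀX·[c]ᵀ = Xᵀy is [[116]]·[c]ᵀ = [328]ᵀ.
Hence c = 328 / 116 ≈ 2.82759.

c = 2.83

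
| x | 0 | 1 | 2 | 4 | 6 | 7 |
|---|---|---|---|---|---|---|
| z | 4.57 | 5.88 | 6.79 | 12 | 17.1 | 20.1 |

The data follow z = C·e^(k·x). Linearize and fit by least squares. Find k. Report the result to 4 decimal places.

k = 0.2155

Taking logs, ln z = k·x + ln C, so regress ln z on x.
XᵀX = [[106.0000, 20.0000]; [20.0000, 6]], rhs = [53.5816, 13.5312]ᵀ  (here Σx = 20.0000, Σ(x)² = 106.0000, Σln z = 13.5312, Σx·ln z = 53.5816).
Solving (det = 236.0000): k = 0.21553, ln C = 1.53677.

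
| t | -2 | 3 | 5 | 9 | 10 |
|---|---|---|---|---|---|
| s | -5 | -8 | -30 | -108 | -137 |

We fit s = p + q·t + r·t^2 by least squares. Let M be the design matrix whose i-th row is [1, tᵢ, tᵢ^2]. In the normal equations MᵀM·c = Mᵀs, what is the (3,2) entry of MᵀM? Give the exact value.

Row 3 ↔ basis t^2, column 2 ↔ basis t, so (MᵀM)_{3,2} = Σᵢ (t^2)·(t) = (4)·(-2) + (9)·(3) + (25)·(5) + (81)·(9) + (100)·(10) = 1873.

1873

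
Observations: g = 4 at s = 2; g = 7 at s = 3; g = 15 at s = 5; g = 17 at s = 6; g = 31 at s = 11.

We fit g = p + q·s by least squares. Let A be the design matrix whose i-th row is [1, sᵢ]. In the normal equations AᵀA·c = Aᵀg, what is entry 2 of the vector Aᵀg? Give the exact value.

547

Entry 2 ↔ basis s, so (Aᵀg)_{2} = Σᵢ (s)·gᵢ = (2)·(4) + (3)·(7) + (5)·(15) + (6)·(17) + (11)·(31) = 547.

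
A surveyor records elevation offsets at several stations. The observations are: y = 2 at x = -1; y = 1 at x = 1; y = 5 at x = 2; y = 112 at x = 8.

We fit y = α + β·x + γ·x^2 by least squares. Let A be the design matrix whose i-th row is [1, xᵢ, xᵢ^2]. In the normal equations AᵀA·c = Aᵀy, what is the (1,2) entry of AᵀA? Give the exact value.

Row 1 ↔ basis 1, column 2 ↔ basis x, so (AᵀA)_{1,2} = Σᵢ x = (1)·(-1) + (1)·(1) + (1)·(2) + (1)·(8) = 10.

10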